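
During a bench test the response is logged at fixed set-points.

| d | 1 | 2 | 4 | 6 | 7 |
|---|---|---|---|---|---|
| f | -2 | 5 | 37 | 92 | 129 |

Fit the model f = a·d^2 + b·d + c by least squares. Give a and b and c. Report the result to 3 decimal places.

a = 2.956, b = -1.839, c = -3.108

Compute the Gram sums: Σd^2·d^2 = 3970, Σd^2·d = 632, Σd^2 = 106, Σd·d = 106, Σd = 20, Σ1 = 5.
And Σd^2·f = 10243, Σd·f = 1611, Σf = 261.
Inverting the 3×3 Gram matrix, [a, b, c]ᵀ = [869/294, -7027/3822, -1980/637]ᵀ.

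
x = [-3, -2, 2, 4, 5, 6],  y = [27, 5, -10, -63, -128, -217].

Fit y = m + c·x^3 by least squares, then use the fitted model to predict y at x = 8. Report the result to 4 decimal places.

Forming MᵀM = [[6, 378]; [378, 67234]] and Mᵀy = [-386, -67753]ᵀ gives MᵀM·[m, c]ᵀ = Mᵀy.
Determinant 6·67234 − 378² = 260520.
m = ((-386)·67234 − 378·(-67753))/260520 = -34169/26052; c = (6·(-67753) − 378·(-386))/260520 = -8687/8684.
At x = 8: ŷ = (-34169/26052)·(1) + (-8687/8684)·(512) = -13377401/26052.

ŷ = -513.4884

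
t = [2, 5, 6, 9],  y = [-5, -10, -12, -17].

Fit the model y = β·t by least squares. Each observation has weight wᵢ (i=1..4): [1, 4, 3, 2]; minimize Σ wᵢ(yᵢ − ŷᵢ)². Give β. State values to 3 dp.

Setting ∂/∂β … = 0 gives: 374·β = -732.
(Σwᵢ·t·t = 374, Σwᵢ·t·y = -732.)
Hence β = -732 / 374 ≈ -1.95722.

β = -1.957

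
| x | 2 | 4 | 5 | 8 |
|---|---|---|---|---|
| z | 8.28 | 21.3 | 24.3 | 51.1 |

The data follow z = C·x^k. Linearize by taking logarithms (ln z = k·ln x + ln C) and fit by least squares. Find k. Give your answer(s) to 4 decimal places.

k = 1.2897

Linearized form: ln z = k·ln x + ln C. From the 4 transformed points,
Sums: Σln x = 5.7683, Σ(ln x)² = 9.3166, Σln z = 12.2968, Σln x·ln z = 19.0204.
Normal system: [[9.3166, 5.7683]; [5.7683, 4]]·[k, ln C]ᵀ = [19.0204, 12.2968]ᵀ.
Δ = 9.3166·4 − (5.7683)² = 3.9930; k = (19.0204·4 − 5.7683·12.2968)/3.9930 = 1.28969, ln C = (9.3166·12.2968 − 5.7683·19.0204)/3.9930 = 1.21437.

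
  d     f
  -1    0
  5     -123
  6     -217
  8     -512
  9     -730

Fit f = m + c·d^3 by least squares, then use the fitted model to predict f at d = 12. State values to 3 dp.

Normal-equation sums: Σ1 = 5, Σd^3 = 1581, Σd^3·d^3 = 855867.
And Σf = -1582, Σd^3·f = -856561.
XᵀX·[m, c]ᵀ = Xᵀf becomes [[5, 1581]; [1581, 855867]]·[m, c]ᵀ = [-1582, -856561]ᵀ.
Eliminating c: 855867·(row 1) − 1581·(row 2) gives 1779774·m = 855867·(-1582) − 1581·(-856561) = 241347, so m = 80449/593258.
Then c = ((-856561) − 1581·(80449/593258))/855867 = -1781663/1779774.
At d = 12: f̂ = (80449/593258)·(1) + (-1781663/1779774)·(1728) = -1026157439/593258.

f̂ = -1729.698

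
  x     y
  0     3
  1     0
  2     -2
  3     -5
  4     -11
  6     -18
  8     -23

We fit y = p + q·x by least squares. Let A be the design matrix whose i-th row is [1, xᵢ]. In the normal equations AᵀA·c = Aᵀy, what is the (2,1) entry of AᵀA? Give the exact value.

24

Row 2 ↔ basis x, column 1 ↔ basis 1, so (AᵀA)_{2,1} = Σᵢ x = (0)·(1) + (1)·(1) + (2)·(1) + (3)·(1) + (4)·(1) + (6)·(1) + (8)·(1) = 24.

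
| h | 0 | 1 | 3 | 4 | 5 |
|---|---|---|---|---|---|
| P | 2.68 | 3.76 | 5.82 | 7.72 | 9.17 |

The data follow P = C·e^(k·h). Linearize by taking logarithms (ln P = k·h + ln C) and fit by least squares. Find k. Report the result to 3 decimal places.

k = 0.244

Taking logs, ln P = k·h + ln C, so regress ln P on h.
Sums: Σh = 13.0000, Σ(h)² = 51.0000, Σln P = 8.3313, Σh·ln P = 25.8633.
Normal system: [[51.0000, 13.0000]; [13.0000, 5]]·[k, ln C]ᵀ = [25.8633, 8.3313]ᵀ.
Slope k = (n·Σh·ln P − Σh·Σln P)/(n·Σ(h)² − (Σh)²) = (5·25.8633 − 13.0000·8.3313)/86.0000 = 0.24430; ln C = (Σln P − k·Σh)/n = 1.03108.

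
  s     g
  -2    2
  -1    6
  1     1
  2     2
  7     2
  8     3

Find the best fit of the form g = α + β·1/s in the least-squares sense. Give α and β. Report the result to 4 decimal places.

α = 2.7560, β = -2.0021

Entries of MᵀM: Σ1 = 6, Σ1/s = 15/56, Σ1/s·1/s = 7953/3136.
And Σg = 16, Σ1/s·g = -243/56.
So MᵀM·[α, β]ᵀ = Mᵀg: [[6, 15/56]; [15/56, 7953/3136]]·[α, β]ᵀ = [16, -243/56]ᵀ.
Δ = 6·(7953/3136) − (15/56)² = 47493/3136.
α = (16·(7953/3136) − (15/56)·(-243/56))/(47493/3136) = 43631/15831; β = (6·(-243/56) − (15/56)·16)/(47493/3136) = -31696/15831.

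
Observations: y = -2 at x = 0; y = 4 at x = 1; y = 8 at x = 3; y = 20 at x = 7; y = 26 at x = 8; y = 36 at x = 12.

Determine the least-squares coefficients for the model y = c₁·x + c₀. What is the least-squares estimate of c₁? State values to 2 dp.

c₁ = 3.11

The normal equations are: 267·c₁ + 31·c₀ = 808;  31·c₁ + 6·c₀ = 92.
Eliminating c₀: 6·(row 1) − 31·(row 2) gives 641·c₁ = 6·808 − 31·92 = 1996, so c₁ = 1996/641.
Then c₀ = (92 − 31·(1996/641))/6 = -484/641.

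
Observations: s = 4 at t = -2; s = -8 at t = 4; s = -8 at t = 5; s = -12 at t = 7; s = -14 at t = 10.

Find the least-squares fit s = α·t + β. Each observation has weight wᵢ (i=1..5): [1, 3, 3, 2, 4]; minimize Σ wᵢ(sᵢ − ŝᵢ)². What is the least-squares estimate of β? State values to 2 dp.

From the data, Σwᵢ·t·t = 625, Σwᵢ·t = 79, Σwᵢ·1 = 13.
Moment sums: Σwᵢ·t·s = -952, Σwᵢ·s = -124.
det = 625·13 − 79² = 1884.
α = ((-952)·13 − 79·(-124))/1884 = -215/157; β = (625·(-124) − 79·(-952))/1884 = -191/157.

β = -1.22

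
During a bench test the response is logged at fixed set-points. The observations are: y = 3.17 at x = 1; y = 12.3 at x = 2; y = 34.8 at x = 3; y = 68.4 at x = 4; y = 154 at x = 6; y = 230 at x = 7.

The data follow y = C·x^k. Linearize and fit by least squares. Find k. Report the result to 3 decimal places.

Linearized form: ln y = k·ln x + ln C. From the 6 transformed points,
Σln x = 6.9157, Σ(ln x)² = 10.6062, Σln y = 21.9134, Σln x·ln y = 31.1038.
Normal system: [[10.6062, 6.9157]; [6.9157, 6]]·[k, ln C]ᵀ = [31.1038, 21.9134]ᵀ.
Δ = 10.6062·6 − (6.9157)² = 15.8099; k = (31.1038·6 − 6.9157·21.9134)/15.8099 = 2.21862, ln C = (10.6062·21.9134 − 6.9157·31.1038)/15.8099 = 1.09499.

k = 2.219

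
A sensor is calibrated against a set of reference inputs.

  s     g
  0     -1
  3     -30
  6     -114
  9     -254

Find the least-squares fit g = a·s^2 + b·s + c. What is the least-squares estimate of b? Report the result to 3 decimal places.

Sums needed: Σs^2·s^2 = 7938, Σs^2·s = 972, Σs^2 = 126, Σs·s = 126, Σs = 18, Σ1 = 4.
For Aᵀg: Σs^2·g = -24948, Σs·g = -3060, Σg = -399.
So AᵀA·[a, b, c]ᵀ = Aᵀg: [[7938, 972, 126]; [972, 126, 18]; [126, 18, 4]]·[a, b, c]ᵀ = [-24948, -3060, -399]ᵀ.
Solving the 3×3 system (Gaussian elimination) gives a = -37/12, b = -7/20, c = -21/20.

b = -0.350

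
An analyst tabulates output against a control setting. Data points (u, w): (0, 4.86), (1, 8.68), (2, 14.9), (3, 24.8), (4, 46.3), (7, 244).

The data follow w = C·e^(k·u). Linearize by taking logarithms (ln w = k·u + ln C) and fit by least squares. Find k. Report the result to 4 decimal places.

Let Y = ln w. Fitting Y = k·u + ln C by least squares:
Sums: Σu = 17.0000, Σ(u)² = 79.0000, Σln w = 18.9866, Σu·ln w = 71.0170.
Normal system: [[79.0000, 17.0000]; [17.0000, 6]]·[k, ln C]ᵀ = [71.0170, 18.9866]ᵀ.
Δ = 79.0000·6 − (17.0000)² = 185.0000; k = (71.0170·6 − 17.0000·18.9866)/185.0000 = 0.55854, ln C = (79.0000·18.9866 − 17.0000·71.0170)/185.0000 = 1.58189.

k = 0.5585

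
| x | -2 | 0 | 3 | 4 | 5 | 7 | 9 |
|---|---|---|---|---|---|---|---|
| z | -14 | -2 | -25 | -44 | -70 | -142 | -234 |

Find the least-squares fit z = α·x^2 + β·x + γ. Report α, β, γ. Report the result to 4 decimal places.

α = -2.9867, β = 0.9274, γ = -0.7935

The normal system MᵀM·[α, β, γ]ᵀ = Mᵀz is [[9940, 1280, 184]; [1280, 184, 26]; [184, 26, 7]]·[α, β, γ]ᵀ = [-28647, -3673, -531]ᵀ.
Solving the 3×3 system (Gaussian elimination) gives α = -52435/17556, β = 48845/52668, γ = -20897/26334.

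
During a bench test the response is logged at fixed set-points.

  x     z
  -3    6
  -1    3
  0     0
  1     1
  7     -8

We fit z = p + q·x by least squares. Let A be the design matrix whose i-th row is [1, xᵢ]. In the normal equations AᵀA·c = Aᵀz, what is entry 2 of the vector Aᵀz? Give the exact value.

-76

Entry 2 ↔ basis x, so (Aᵀz)_{2} = Σᵢ (x)·zᵢ = (-3)·(6) + (-1)·(3) + (0)·(0) + (1)·(1) + (7)·(-8) = -76.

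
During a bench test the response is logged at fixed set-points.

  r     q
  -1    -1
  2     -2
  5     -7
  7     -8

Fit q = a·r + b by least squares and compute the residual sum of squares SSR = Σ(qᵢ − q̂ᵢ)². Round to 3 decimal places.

With design matrix X, XᵀX = [[79, 13]; [13, 4]] and Xᵀq = [-94, -18]ᵀ.
Eliminating b: 4·(row 1) − 13·(row 2) gives 147·a = 4·(-94) − 13·(-18) = -142, so a = -142/147.
Then b = ((-18) − 13·(-142/147))/4 = -200/147.
Residuals: -89/147, 190/147, -17/21, 6/49; SSR = 398/147.

SSR = 2.707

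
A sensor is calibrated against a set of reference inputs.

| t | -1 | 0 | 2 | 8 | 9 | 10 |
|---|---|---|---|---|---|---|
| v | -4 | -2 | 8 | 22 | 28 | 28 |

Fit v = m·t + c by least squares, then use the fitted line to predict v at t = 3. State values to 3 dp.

Normal-equation sums: Σt·t = 250, Σt = 28, Σ1 = 6.
Moment sums: Σt·v = 728, Σv = 80.
XᵀX·[m, c]ᵀ = Xᵀv becomes [[250, 28]; [28, 6]]·[m, c]ᵀ = [728, 80]ᵀ.
det = 250·6 − 28² = 716.
m = (728·6 − 28·80)/716 = 532/179; c = (250·80 − 28·728)/716 = -96/179.
At t = 3: v̂ = (532/179)·(3) + (-96/179)·(1) = 1500/179.

v̂ = 8.380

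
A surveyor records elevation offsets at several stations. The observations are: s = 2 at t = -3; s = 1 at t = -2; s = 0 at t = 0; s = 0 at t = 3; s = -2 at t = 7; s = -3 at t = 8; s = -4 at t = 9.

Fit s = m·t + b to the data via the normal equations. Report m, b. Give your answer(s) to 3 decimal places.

m = -0.430, b = 0.494

The normal equations are: 216·m + 22·b = -82;  22·m + 7·b = -6.
Δ = 216·7 − 22² = 1028.
m = ((-82)·7 − 22·(-6))/1028 = -221/514; b = (216·(-6) − 22·(-82))/1028 = 127/257.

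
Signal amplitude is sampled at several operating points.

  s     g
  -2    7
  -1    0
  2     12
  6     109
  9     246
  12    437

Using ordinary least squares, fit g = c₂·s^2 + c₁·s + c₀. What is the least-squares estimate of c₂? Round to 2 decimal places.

Forming AᵀA = [[28626, 2672, 270]; [2672, 270, 26]; [270, 26, 6]] and Aᵀg = [86854, 8122, 811]ᵀ gives AᵀA·[c₂, c₁, c₀]ᵀ = Aᵀg.
Row-reducing yields c₂ = 501217/168110, c₁ = 138349/168110, c₀ = -431409/168110.

c₂ = 2.98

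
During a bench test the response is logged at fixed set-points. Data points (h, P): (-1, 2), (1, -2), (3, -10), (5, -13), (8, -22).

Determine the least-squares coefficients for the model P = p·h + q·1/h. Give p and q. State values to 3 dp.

Entries of AᵀA: Σh·h = 100, Σh·1/h = 5, Σ1/h·1/h = 31201/14400.
And Σh·P = -275, Σ1/h·P = -761/60.
AᵀA·[p, q]ᵀ = AᵀP becomes [[100, 5]; [5, 31201/14400]]·[p, q]ᵀ = [-275, -761/60]ᵀ.
Δ = 100·(31201/14400) − 5² = 27601/144.
p = ((-275)·(31201/14400) − 5·(-761/60))/(27601/144) = -306683/110404; q = (100·(-761/60) − 5·(-275))/(27601/144) = 15360/27601.

p = -2.778, q = 0.557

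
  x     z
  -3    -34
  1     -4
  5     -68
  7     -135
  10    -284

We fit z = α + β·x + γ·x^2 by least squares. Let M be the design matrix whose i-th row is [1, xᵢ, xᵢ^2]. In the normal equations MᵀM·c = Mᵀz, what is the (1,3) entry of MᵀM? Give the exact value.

Row 1 ↔ basis 1, column 3 ↔ basis x^2, so (MᵀM)_{1,3} = Σᵢ x^2 = (1)·(9) + (1)·(1) + (1)·(25) + (1)·(49) + (1)·(100) = 184.

184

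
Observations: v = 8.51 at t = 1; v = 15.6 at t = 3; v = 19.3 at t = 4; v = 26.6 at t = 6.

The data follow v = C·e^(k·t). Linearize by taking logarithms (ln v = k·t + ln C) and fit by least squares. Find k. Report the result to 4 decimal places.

Taking logs, ln v = k·t + ln C, so regress ln v on t.
Σt = 14.0000, Σ(t)² = 62.0000, Σln v = 11.1295, Σt·ln v = 41.9089.
Equations: 62.0000·k + 14.0000·ln C = 41.9089;  14.0000·k + 4·ln C = 11.1295.
Δ = 62.0000·4 − (14.0000)² = 52.0000; k = (41.9089·4 − 14.0000·11.1295)/52.0000 = 0.22735, ln C = (62.0000·11.1295 − 14.0000·41.9089)/52.0000 = 1.98665.

k = 0.2274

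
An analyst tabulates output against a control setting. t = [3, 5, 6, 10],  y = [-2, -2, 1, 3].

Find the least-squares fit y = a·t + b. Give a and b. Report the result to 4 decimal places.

a = 0.7692, b = -4.6154

The normal system AᵀA·[a, b]ᵀ = Aᵀy is [[170, 24]; [24, 4]]·[a, b]ᵀ = [20, 0]ᵀ.
Δ = 170·4 − 24² = 104.
a = (20·4 − 24·0)/104 = 10/13; b = (170·0 − 24·20)/104 = -60/13.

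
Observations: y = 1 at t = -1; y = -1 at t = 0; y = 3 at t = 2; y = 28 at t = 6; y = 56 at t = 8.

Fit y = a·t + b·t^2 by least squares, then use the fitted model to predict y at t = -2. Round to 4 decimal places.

ŷ = 5.7623

With design matrix X, XᵀX = [[105, 735]; [735, 5409]] and Xᵀy = [621, 4605]ᵀ.
Determinant 105·5409 − 735² = 27720.
a = (621·5409 − 735·4605)/27720 = -1427/1540; b = (105·4605 − 735·621)/27720 = 43/44.
At t = -2: ŷ = (-1427/1540)·(-2) + (43/44)·(4) = 4437/770.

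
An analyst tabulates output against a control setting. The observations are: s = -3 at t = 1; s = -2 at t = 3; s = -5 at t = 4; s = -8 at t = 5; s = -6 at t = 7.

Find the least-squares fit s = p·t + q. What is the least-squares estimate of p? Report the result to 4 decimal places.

p = -0.7500

Sums needed: Σt·t = 100, Σt = 20, Σ1 = 5.
Moment sums: Σt·s = -111, Σs = -24.
Eliminating q: 5·(row 1) − 20·(row 2) gives 100·p = 5·(-111) − 20·(-24) = -75, so p = -3/4.
Then q = ((-24) − 20·(-3/4))/5 = -9/5.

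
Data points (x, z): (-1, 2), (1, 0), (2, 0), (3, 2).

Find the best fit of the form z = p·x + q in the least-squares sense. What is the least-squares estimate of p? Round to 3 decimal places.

AᵀA·[p, q]ᵀ = Aᵀz reads: 15·p + 5·q = 4;  5·p + 4·q = 4.
det = 15·4 − 5² = 35.
p = (4·4 − 5·4)/35 = -4/35; q = (15·4 − 5·4)/35 = 8/7.

p = -0.114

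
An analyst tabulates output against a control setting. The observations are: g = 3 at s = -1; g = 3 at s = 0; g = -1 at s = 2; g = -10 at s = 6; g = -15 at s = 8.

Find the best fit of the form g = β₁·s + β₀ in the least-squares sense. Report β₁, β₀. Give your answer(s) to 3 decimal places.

The normal system MᵀM·[β₁, β₀]ᵀ = Mᵀg is [[105, 15]; [15, 5]]·[β₁, β₀]ᵀ = [-185, -20]ᵀ.
Δ = 105·5 − 15² = 300.
β₁ = ((-185)·5 − 15·(-20))/300 = -25/12; β₀ = (105·(-20) − 15·(-185))/300 = 9/4.

β₁ = -2.083, β₀ = 2.250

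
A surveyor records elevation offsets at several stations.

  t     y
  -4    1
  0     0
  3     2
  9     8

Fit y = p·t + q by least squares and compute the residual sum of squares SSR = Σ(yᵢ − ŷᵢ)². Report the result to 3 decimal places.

The normal equations are: 106·p + 8·q = 74;  8·p + 4·q = 11.
(Σt·t = 106, Σt = 8, Σ1 = 4, Σt·y = 74, Σy = 11.)
Δ = 106·4 − 8² = 360.
p = (74·4 − 8·11)/360 = 26/45; q = (106·11 − 8·74)/360 = 287/180.
Residuals: 103/60, -287/180, -239/180, 217/180; SSR = 1567/180.

SSR = 8.706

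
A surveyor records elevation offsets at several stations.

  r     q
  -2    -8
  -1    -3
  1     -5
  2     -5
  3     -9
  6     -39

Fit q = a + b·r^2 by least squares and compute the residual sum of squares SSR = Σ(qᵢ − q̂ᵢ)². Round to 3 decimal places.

From the data, Σ1 = 6, Σr^2 = 55, Σr^2·r^2 = 1411.
And Σq = -69, Σr^2·q = -1545.
Δ = 6·1411 − 55² = 5441.
a = ((-69)·1411 − 55·(-1545))/5441 = -12384/5441; b = (6·(-1545) − 55·(-69))/5441 = -5475/5441.
Residuals: -9244/5441, 1536/5441, -9346/5441, 7079/5441, 12690/5441, -2715/5441; SSR = 72354/5441.

SSR = 13.298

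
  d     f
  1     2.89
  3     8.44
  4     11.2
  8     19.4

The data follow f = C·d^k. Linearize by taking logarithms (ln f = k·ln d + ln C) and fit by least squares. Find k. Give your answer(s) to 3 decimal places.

k = 0.924

Let Y = ln f. Fitting Y = k·ln d + ln C by least squares:
Over the data: Σln d = 4.5643, Σ(ln d)² = 7.4528, Σln f = 8.5754, Σln d·ln f = 11.8586.
Normal system: [[7.4528, 4.5643]; [4.5643, 4]]·[k, ln C]ᵀ = [11.8586, 8.5754]ᵀ.
Slope k = (n·Σln d·ln f − Σln d·Σln f)/(n·Σ(ln d)² − (Σln d)²) = (4·11.8586 − 4.5643·8.5754)/8.9781 = 0.92371; ln C = (Σln f − k·Σln d)/n = 1.08982.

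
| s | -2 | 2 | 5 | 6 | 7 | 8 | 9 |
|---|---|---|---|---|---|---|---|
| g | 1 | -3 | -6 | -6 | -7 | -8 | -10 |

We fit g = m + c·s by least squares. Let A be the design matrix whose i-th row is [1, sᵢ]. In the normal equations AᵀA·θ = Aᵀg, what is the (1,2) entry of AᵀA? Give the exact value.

35

Row 1 ↔ basis 1, column 2 ↔ basis s, so (AᵀA)_{1,2} = Σᵢ s = (1)·(-2) + (1)·(2) + (1)·(5) + (1)·(6) + (1)·(7) + (1)·(8) + (1)·(9) = 35.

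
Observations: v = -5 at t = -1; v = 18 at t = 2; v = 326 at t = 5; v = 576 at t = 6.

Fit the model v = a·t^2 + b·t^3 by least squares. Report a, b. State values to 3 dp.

The normal system MᵀM·[a, b]ᵀ = Mᵀv is [[1938, 10932]; [10932, 62346]]·[a, b]ᵀ = [28953, 165315]ᵀ.
Δ = 1938·62346 − 10932² = 1317924.
a = (28953·62346 − 10932·165315)/1317924 = -117769/73218; b = (1938·165315 − 10932·28953)/1317924 = 214793/73218.

a = -1.608, b = 2.934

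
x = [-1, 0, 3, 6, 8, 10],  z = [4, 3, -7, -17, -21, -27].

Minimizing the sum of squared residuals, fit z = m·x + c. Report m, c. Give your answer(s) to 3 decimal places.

The normal system AᵀA·[m, c]ᵀ = Aᵀz is [[210, 26]; [26, 6]]·[m, c]ᵀ = [-565, -65]ᵀ.
Determinant 210·6 − 26² = 584.
m = ((-565)·6 − 26·(-65))/584 = -425/146; c = (210·(-65) − 26·(-565))/584 = 130/73.

m = -2.911, c = 1.781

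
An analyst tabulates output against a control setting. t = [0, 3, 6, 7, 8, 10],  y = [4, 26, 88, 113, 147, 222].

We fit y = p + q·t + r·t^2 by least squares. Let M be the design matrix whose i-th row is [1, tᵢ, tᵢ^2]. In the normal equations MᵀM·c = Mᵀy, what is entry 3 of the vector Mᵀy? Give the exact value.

Entry 3 ↔ basis t^2, so (Mᵀy)_{3} = Σᵢ (t^2)·yᵢ = (0)·(4) + (9)·(26) + (36)·(88) + (49)·(113) + (64)·(147) + (100)·(222) = 40547.

40547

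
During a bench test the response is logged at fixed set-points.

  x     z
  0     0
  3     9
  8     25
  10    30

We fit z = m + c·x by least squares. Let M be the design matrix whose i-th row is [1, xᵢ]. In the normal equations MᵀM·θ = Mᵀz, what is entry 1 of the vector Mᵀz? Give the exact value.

Entry 1 ↔ basis 1, so (Mᵀz)_{1} = Σᵢ zᵢ = (1)·(0) + (1)·(9) + (1)·(25) + (1)·(30) = 64.

64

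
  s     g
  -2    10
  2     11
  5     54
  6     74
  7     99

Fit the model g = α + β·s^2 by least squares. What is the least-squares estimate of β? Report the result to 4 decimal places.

The normal system AᵀA·[α, β]ᵀ = Aᵀg is [[5, 118]; [118, 4354]]·[α, β]ᵀ = [248, 8949]ᵀ.
det = 5·4354 − 118² = 7846.
α = (248·4354 − 118·8949)/7846 = 11905/3923; β = (5·8949 − 118·248)/7846 = 15481/7846.

β = 1.9731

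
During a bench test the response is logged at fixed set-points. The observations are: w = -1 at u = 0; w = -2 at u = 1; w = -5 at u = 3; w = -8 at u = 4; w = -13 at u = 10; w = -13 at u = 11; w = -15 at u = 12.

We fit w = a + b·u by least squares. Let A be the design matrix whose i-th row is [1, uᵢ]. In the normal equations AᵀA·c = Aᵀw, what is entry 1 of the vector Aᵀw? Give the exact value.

-57

Entry 1 ↔ basis 1, so (Aᵀw)_{1} = Σᵢ wᵢ = (1)·(-1) + (1)·(-2) + (1)·(-5) + (1)·(-8) + (1)·(-13) + (1)·(-13) + (1)·(-15) = -57.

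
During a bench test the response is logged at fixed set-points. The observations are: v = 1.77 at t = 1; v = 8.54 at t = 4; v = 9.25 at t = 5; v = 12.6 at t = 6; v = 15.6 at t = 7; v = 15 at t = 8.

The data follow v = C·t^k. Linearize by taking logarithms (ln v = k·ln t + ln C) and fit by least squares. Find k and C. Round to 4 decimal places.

k = 1.0661, C = 1.8021

Linearized form: ln v = k·ln t + ln C. From the 6 transformed points,
XᵀX = [[15.8331, 8.8128]; [8.8128, 6]], rhs = [22.0706, 12.9294]ᵀ  (here Σln t = 8.8128, Σ(ln t)² = 15.8331, Σln v = 12.9294, Σln t·ln v = 22.0706).
Slope k = (n·Σln t·ln v − Σln t·Σln v)/(n·Σ(ln t)² − (Σln t)²) = (6·22.0706 − 8.8128·12.9294)/17.3327 = 1.06614; ln C = (Σln v − k·Σln t)/n = 0.58894, so C = exp(0.58894) = 1.80208.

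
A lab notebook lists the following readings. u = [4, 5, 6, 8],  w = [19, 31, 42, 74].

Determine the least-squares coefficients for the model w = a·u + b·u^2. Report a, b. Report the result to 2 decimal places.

Entries of XᵀX: Σu·u = 141, Σu·u^2 = 917, Σu^2·u^2 = 6273.
For Xᵀw: Σu·w = 1075, Σu^2·w = 7327.
det = 141·6273 − 917² = 43604.
a = (1075·6273 − 917·7327)/43604 = 6154/10901; b = (141·7327 − 917·1075)/43604 = 11833/10901.

a = 0.56, b = 1.09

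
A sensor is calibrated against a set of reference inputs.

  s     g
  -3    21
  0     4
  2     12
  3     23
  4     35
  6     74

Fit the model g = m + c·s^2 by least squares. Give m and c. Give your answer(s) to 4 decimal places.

m = 4.2696, c = 1.9376

From the data, Σ1 = 6, Σs^2 = 74, Σs^2·s^2 = 1730.
For Xᵀg: Σg = 169, Σs^2·g = 3668.
Normal equations: [[6, 74]; [74, 1730]]·[m, c]ᵀ = [169, 3668]ᵀ.
Eliminating c: 1730·(row 1) − 74·(row 2) gives 4904·m = 1730·169 − 74·3668 = 20938, so m = 10469/2452.
Then c = (3668 − 74·(10469/2452))/1730 = 4751/2452.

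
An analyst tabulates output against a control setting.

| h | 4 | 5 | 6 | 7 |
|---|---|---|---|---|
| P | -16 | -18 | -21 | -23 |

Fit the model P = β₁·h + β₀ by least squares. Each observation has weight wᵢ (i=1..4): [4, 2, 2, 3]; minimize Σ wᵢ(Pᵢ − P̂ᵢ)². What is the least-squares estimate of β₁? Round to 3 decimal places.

β₁ = -2.374

Forming XᵀWX = [[333, 59]; [59, 11]] and XᵀWP = [-1171, -211]ᵀ gives XᵀWX·[β₁, β₀]ᵀ = XᵀWP.
Eliminating β₀: 11·(row 1) − 59·(row 2) gives 182·β₁ = 11·(-1171) − 59·(-211) = -432, so β₁ = -216/91.
Then β₀ = ((-211) − 59·(-216/91))/11 = -587/91.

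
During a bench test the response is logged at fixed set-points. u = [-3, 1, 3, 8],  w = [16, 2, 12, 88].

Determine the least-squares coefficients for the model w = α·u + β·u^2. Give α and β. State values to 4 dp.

Normal-equation sums: Σu·u = 83, Σu·u^2 = 513, Σu^2·u^2 = 4259.
For Xᵀw: Σu·w = 694, Σu^2·w = 5886.
Δ = 83·4259 − 513² = 90328.
α = (694·4259 − 513·5886)/90328 = -15943/22582; β = (83·5886 − 513·694)/90328 = 33129/22582.

α = -0.7060, β = 1.4671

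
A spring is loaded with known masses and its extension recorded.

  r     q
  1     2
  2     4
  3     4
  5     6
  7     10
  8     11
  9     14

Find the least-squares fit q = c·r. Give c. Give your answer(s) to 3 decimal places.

From the data, Σr·r = 233.
And Σr·q = 336.
MᵀM·[c]ᵀ = Mᵀq becomes [[233]]·[c]ᵀ = [336]ᵀ.
c = 336/233 = 1.44206.

c = 1.442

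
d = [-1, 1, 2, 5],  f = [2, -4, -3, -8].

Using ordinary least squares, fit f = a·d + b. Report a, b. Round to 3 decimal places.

Compute the Gram sums: Σd·d = 31, Σd = 7, Σ1 = 4.
And Σd·f = -52, Σf = -13.
AᵀA·[a, b]ᵀ = Aᵀf becomes [[31, 7]; [7, 4]]·[a, b]ᵀ = [-52, -13]ᵀ.
Eliminating b: 4·(row 1) − 7·(row 2) gives 75·a = 4·(-52) − 7·(-13) = -117, so a = -39/25.
Then b = ((-13) − 7·(-39/25))/4 = -13/25.

a = -1.560, b = -0.520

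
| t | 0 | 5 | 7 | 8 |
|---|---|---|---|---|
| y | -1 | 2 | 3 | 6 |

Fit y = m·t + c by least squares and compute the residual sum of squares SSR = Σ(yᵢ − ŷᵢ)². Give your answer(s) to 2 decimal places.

SSR = 2.87

Sums needed: Σt·t = 138, Σt = 20, Σ1 = 4.
And Σt·y = 79, Σy = 10.
Δ = 138·4 − 20² = 152.
m = (79·4 − 20·10)/152 = 29/38; c = (138·10 − 20·79)/152 = -25/19.
Residuals: 6/19, -1/2, -39/38, 23/19; SSR = 109/38.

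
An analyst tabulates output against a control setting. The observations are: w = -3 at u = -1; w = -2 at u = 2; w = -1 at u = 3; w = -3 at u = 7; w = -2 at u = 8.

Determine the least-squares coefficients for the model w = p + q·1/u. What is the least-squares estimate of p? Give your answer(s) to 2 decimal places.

p = -2.22

Normal-equation sums: Σ1 = 5, Σ1/u = 17/168, Σ1/u·1/u = 39433/28224.
For Xᵀw: Σw = -11, Σ1/u·w = 83/84.
Normal equations: [[5, 17/168]; [17/168, 39433/28224]]·[p, q]ᵀ = [-11, 83/84]ᵀ.
det = 5·(39433/28224) − (17/168)² = 49219/7056.
p = ((-11)·(39433/28224) − (17/168)·(83/84))/(49219/7056) = -436585/196876; q = (5·(83/84) − (17/168)·(-11))/(49219/7056) = 42714/49219.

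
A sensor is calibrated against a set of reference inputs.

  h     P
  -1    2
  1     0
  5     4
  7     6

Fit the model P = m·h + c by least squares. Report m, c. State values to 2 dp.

MᵀM·[m, c]ᵀ = MᵀP reads: 76·m + 12·c = 60;  12·m + 4·c = 12.
(Σh·h = 76, Σh = 12, Σ1 = 4, Σh·P = 60, ΣP = 12.)
Determinant 76·4 − 12² = 160.
m = (60·4 − 12·12)/160 = 3/5; c = (76·12 − 12·60)/160 = 6/5.

m = 0.60, c = 1.20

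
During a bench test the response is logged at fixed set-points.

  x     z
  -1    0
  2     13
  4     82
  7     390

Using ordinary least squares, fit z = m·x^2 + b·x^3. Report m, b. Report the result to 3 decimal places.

The normal equations are: 2674·m + 17862·b = 20474;  17862·m + 121810·b = 139122.
(Σx^2·x^2 = 2674, Σx^2·x^3 = 17862, Σx^3·x^3 = 121810, Σx^2·z = 20474, Σx^3·z = 139122.)
Determinant 2674·121810 − 17862² = 6668896.
m = (20474·121810 − 17862·139122)/6668896 = 5057/3772; b = (2674·139122 − 17862·20474)/6668896 = 46365/49036.

m = 1.341, b = 0.946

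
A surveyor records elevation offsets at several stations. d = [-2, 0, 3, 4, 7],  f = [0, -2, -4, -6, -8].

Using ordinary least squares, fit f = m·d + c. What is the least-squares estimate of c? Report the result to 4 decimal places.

The normal system MᵀM·[m, c]ᵀ = Mᵀf is [[78, 12]; [12, 5]]·[m, c]ᵀ = [-92, -20]ᵀ.
Eliminating c: 5·(row 1) − 12·(row 2) gives 246·m = 5·(-92) − 12·(-20) = -220, so m = -110/123.
Then c = ((-20) − 12·(-110/123))/5 = -76/41.

c = -1.8537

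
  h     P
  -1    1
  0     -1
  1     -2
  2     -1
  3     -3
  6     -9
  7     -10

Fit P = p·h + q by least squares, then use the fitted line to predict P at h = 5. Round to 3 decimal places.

P̂ = -6.904

Forming AᵀA = [[100, 18]; [18, 7]] and AᵀP = [-138, -25]ᵀ gives AᵀA·[p, q]ᵀ = AᵀP.
Eliminating q: 7·(row 1) − 18·(row 2) gives 376·p = 7·(-138) − 18·(-25) = -516, so p = -129/94.
Then q = ((-25) − 18·(-129/94))/7 = -2/47.
At h = 5: P̂ = (-129/94)·(5) + (-2/47)·(1) = -649/94.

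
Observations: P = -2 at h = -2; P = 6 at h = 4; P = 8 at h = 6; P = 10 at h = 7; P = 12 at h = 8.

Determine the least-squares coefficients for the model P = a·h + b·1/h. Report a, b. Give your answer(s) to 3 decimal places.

a = 1.483, b = -1.742

The normal system MᵀM·[a, b]ᵀ = MᵀP is [[169, 5]; [5, 10621/28224]]·[a, b]ᵀ = [242, 142/21]ᵀ.
Eliminating b: (10621/28224)·(row 1) − 5·(row 2) gives (1089349/28224)·a = (10621/28224)·242 − 5·(142/21) = 808021/14112, so a = 1616042/1089349.
Then b = ((142/21) − 5·(1616042/1089349))/(10621/28224) = -1897728/1089349.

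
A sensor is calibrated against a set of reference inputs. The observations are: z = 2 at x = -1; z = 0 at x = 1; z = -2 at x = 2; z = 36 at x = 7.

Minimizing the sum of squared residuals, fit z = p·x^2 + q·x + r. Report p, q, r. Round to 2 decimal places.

p = 1.04, q = -2.06, r = -0.68

Sums needed: Σx^2·x^2 = 2419, Σx^2·x = 351, Σx^2 = 55, Σx·x = 55, Σx = 9, Σ1 = 4.
For Mᵀz: Σx^2·z = 1758, Σx·z = 246, Σz = 36.
So MᵀM·[p, q, r]ᵀ = Mᵀz: [[2419, 351, 55]; [351, 55, 9]; [55, 9, 4]]·[p, q, r]ᵀ = [1758, 246, 36]ᵀ.
Inverting the 3×3 Gram matrix, [p, q, r]ᵀ = [2131/2046, -1407/682, -695/1023]ᵀ.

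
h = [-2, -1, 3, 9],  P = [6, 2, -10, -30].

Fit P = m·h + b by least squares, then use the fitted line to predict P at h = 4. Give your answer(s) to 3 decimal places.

P̂ = -13.666

The normal system XᵀX·[m, b]ᵀ = XᵀP is [[95, 9]; [9, 4]]·[m, b]ᵀ = [-314, -32]ᵀ.
Eliminating b: 4·(row 1) − 9·(row 2) gives 299·m = 4·(-314) − 9·(-32) = -968, so m = -968/299.
Then b = ((-32) − 9·(-968/299))/4 = -214/299.
At h = 4: P̂ = (-968/299)·(4) + (-214/299)·(1) = -4086/299.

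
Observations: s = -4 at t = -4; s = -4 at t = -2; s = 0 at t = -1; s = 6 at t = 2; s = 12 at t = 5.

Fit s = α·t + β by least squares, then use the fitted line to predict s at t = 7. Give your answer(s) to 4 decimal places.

Compute the Gram sums: Σt·t = 50, Σt = 0, Σ1 = 5.
And Σt·s = 96, Σs = 10.
Eliminating β: 5·(row 1) − 0·(row 2) gives 250·α = 5·96 − 0·10 = 480, so α = 48/25.
Then β = (10 − 0·(48/25))/5 = 2.
At t = 7: ŝ = (48/25)·(7) + (2)·(1) = 386/25.

ŝ = 15.4400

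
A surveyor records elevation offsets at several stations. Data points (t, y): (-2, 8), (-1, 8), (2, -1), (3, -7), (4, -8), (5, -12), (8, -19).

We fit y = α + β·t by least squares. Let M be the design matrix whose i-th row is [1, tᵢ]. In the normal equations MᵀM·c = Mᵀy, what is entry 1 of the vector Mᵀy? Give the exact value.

-31

Entry 1 ↔ basis 1, so (Mᵀy)_{1} = Σᵢ yᵢ = (1)·(8) + (1)·(8) + (1)·(-1) + (1)·(-7) + (1)·(-8) + (1)·(-12) + (1)·(-19) = -31.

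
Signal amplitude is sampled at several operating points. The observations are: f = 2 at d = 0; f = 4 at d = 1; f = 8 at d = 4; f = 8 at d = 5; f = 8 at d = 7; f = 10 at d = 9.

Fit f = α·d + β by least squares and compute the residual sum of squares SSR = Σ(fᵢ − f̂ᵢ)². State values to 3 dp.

SSR = 5.416

Forming XᵀX = [[172, 26]; [26, 6]] and Xᵀf = [222, 40]ᵀ gives XᵀX·[α, β]ᵀ = Xᵀf.
det = 172·6 − 26² = 356.
α = (222·6 − 26·40)/356 = 73/89; β = (172·40 − 26·222)/356 = 277/89.
Residuals: -99/89, 6/89, 143/89, 70/89, -76/89, -44/89; SSR = 482/89.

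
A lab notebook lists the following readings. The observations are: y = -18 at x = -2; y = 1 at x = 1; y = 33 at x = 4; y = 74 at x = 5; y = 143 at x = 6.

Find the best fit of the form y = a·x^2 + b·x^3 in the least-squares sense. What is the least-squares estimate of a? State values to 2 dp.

a = -2.07

Compute the Gram sums: Σx^2·x^2 = 2194, Σx^2·x^3 = 11894, Σx^3·x^3 = 66442.
And Σx^2·y = 7455, Σx^3·y = 42395.
Eliminating b: 66442·(row 1) − 11894·(row 2) gives 4306512·a = 66442·7455 − 11894·42395 = -8921020, so a = -2230255/1076628.
Then b = (42395 − 11894·(-2230255/1076628))/66442 = 1086215/1076628.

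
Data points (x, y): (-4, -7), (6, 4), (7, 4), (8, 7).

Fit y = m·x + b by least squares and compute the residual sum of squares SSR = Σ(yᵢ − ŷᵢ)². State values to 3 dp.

Entries of MᵀM: Σx·x = 165, Σx = 17, Σ1 = 4.
For Mᵀy: Σx·y = 136, Σy = 8.
So MᵀM·[m, b]ᵀ = Mᵀy: [[165, 17]; [17, 4]]·[m, b]ᵀ = [136, 8]ᵀ.
Δ = 165·4 − 17² = 371.
m = (136·4 − 17·8)/371 = 408/371; b = (165·8 − 17·136)/371 = -992/371.
Residuals: 27/371, 4/53, -380/371, 325/371; SSR = 678/371.

SSR = 1.827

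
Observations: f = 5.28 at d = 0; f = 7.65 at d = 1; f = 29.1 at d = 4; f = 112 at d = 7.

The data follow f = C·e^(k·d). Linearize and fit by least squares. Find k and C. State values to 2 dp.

With ln fᵢ as the transformed response and dᵢ as the regressor:
Σd = 12.0000, Σ(d)² = 66.0000, Σln f = 11.7879, Σd·ln f = 48.5472.
Normal system: [[66.0000, 12.0000]; [12.0000, 4]]·[k, ln C]ᵀ = [48.5472, 11.7879]ᵀ.
Slope k = (n·Σd·ln f − Σd·Σln f)/(n·Σ(d)² − (Σd)²) = (4·48.5472 − 12.0000·11.7879)/120.0000 = 0.43945; ln C = (Σln f − k·Σd)/n = 1.62861, so C = exp(1.62861) = 5.09680.

k = 0.44, C = 5.10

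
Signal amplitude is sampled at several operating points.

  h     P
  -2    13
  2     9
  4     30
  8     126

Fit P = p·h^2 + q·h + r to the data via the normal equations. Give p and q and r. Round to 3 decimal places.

p = 2.083, q = -1.231, r = 2.359

From the data, Σh^2·h^2 = 4384, Σh^2·h = 576, Σh^2 = 88, Σh·h = 88, Σh = 12, Σ1 = 4.
Moment sums: Σh^2·P = 8632, Σh·P = 1120, ΣP = 178.
Normal equations: [[4384, 576, 88]; [576, 88, 12]; [88, 12, 4]]·[p, q, r]ᵀ = [8632, 1120, 178]ᵀ.
Row-reducing yields p = 25/12, q = -16/13, r = 92/39.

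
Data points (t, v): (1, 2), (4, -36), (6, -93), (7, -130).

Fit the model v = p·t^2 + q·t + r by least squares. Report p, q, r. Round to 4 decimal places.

XᵀX·[p, q, r]ᵀ = Xᵀv reads: 3954·p + 624·q + 102·r = -10292;  624·p + 102·q + 18·r = -1610;  102·p + 18·q + 4·r = -257.
(Σt^2·t^2 = 3954, Σt^2·t = 624, Σt^2 = 102, Σt·t = 102, Σt = 18, Σ1 = 4, Σt^2·v = -10292, Σt·v = -1610, Σv = -257.)
Row-reducing yields p = -409/132, q = 11/4, r = 105/44.

p = -3.0985, q = 2.7500, r = 2.3864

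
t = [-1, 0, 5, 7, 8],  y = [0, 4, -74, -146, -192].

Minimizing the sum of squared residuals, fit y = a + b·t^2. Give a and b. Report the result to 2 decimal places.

Setting ∂/∂a … = 0 gives: 5·a + 139·b = -408;  139·a + 7123·b = -21292.
Δ = 5·7123 − 139² = 16294.
a = ((-408)·7123 − 139·(-21292))/16294 = 26702/8147; b = (5·(-21292) − 139·(-408))/16294 = -24874/8147.

a = 3.28, b = -3.05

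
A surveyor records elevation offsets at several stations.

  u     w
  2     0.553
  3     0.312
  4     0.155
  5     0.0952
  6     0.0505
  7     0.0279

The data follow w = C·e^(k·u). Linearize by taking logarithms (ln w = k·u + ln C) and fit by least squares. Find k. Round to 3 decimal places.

k = -0.597

Linearized form: ln w = k·u + ln C. From the 6 transformed points,
Σu = 27.0000, Σ(u)² = 139.0000, Σln w = -12.5382, Σu·ln w = -66.8638.
Equations: 139.0000·k + 27.0000·ln C = -66.8638;  27.0000·k + 6·ln C = -12.5382.
Solving (det = 105.0000): k = -0.59669, ln C = 0.59542.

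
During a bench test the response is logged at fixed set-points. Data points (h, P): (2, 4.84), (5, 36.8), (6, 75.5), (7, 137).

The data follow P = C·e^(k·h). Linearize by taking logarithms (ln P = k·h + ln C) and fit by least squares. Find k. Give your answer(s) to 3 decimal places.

Let Y = ln P. Fitting Y = k·h + ln C by least squares:
Σh = 20.0000, Σ(h)² = 114.0000, Σln P = 14.4265, Σh·ln P = 81.5660.
Normal system: [[114.0000, 20.0000]; [20.0000, 4]]·[k, ln C]ᵀ = [81.5660, 14.4265]ᵀ.
Slope k = (n·Σh·ln P − Σh·Σln P)/(n·Σ(h)² − (Σh)²) = (4·81.5660 − 20.0000·14.4265)/56.0000 = 0.67381; ln C = (Σln P − k·Σh)/n = 0.23758.

k = 0.674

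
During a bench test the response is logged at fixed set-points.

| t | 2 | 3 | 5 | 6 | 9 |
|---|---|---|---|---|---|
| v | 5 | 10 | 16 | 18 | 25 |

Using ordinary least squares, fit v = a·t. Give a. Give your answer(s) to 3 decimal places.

Compute the Gram sums: Σt·t = 155.
Right-hand side: Σt·v = 453.
So AᵀA·[a]ᵀ = Aᵀv: [[155]]·[a]ᵀ = [453]ᵀ.
Hence a = 453 / 155 ≈ 2.92258.

a = 2.923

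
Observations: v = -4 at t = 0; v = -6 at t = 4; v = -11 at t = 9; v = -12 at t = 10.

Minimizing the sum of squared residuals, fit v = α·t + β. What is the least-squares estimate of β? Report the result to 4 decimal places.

β = -3.5212

Compute the Gram sums: Σt·t = 197, Σt = 23, Σ1 = 4.
Right-hand side: Σt·v = -243, Σv = -33.
So MᵀM·[α, β]ᵀ = Mᵀv: [[197, 23]; [23, 4]]·[α, β]ᵀ = [-243, -33]ᵀ.
Eliminating β: 4·(row 1) − 23·(row 2) gives 259·α = 4·(-243) − 23·(-33) = -213, so α = -213/259.
Then β = ((-33) − 23·(-213/259))/4 = -912/259.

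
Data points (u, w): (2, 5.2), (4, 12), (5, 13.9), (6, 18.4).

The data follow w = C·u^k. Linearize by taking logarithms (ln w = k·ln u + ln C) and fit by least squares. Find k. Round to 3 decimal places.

Let Y = ln w. Fitting Y = k·ln u + ln C by least squares:
Σln u = 5.4806, Σ(ln u)² = 8.2030, Σln w = 9.6778, Σln u·ln w = 14.0417.
Equations: 8.2030·k + 5.4806·ln C = 14.0417;  5.4806·k + 4·ln C = 9.6778.
Δ = 8.2030·4 − (5.4806)² = 2.7744; k = (14.0417·4 − 5.4806·9.6778)/2.7744 = 1.12676, ln C = (8.2030·9.6778 − 5.4806·14.0417)/2.7744 = 0.87561.

k = 1.127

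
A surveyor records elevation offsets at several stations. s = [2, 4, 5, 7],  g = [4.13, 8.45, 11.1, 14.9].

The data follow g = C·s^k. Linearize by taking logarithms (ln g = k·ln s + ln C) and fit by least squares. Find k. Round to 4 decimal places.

k = 1.0360

Let Y = ln g. Fitting Y = k·ln s + ln C by least squares:
Σln s = 5.6348, Σ(ln s)² = 8.7791, Σln g = 8.6608, Σln s·ln g = 13.0721.
Equations: 8.7791·k + 5.6348·ln C = 13.0721;  5.6348·k + 4·ln C = 8.6608.
Solving (det = 3.3656): k = 1.03602, ln C = 0.70575.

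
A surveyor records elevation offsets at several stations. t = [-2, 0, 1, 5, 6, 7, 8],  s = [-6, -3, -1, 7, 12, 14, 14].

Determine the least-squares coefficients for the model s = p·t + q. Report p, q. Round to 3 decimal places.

From the data, Σt·t = 179, Σt = 25, Σ1 = 7.
And Σt·s = 328, Σs = 37.
det = 179·7 − 25² = 628.
p = (328·7 − 25·37)/628 = 1371/628; q = (179·37 − 25·328)/628 = -1577/628.

p = 2.183, q = -2.511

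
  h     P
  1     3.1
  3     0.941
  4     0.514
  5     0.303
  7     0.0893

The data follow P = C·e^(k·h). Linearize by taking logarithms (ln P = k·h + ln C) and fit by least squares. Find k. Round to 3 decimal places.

Taking logs, ln P = k·h + ln C, so regress ln P on h.
XᵀX = [[100.0000, 20.0000]; [20.0000, 5]], rhs = [-24.5936, -3.2047]ᵀ  (here Σh = 20.0000, Σ(h)² = 100.0000, Σln P = -3.2047, Σh·ln P = -24.5936).
Solving (det = 100.0000): k = -0.58873, ln C = 1.71399.

k = -0.589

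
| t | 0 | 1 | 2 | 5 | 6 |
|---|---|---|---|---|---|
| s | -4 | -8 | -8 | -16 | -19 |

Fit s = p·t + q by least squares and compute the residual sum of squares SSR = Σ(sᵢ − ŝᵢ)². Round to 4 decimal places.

SSR = 3.1642

Sums needed: Σt·t = 66, Σt = 14, Σ1 = 5.
Right-hand side: Σt·s = -218, Σs = -55.
Normal equations: [[66, 14]; [14, 5]]·[p, q]ᵀ = [-218, -55]ᵀ.
Determinant 66·5 − 14² = 134.
p = ((-218)·5 − 14·(-55))/134 = -160/67; q = (66·(-55) − 14·(-218))/134 = -289/67.
Residuals: 21/67, -87/67, 73/67, 17/67, -24/67; SSR = 212/67.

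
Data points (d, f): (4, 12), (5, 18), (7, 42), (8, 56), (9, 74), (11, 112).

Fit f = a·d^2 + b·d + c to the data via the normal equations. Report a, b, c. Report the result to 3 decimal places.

The normal equations are: 28580·a + 3104·b + 356·c = 25830;  3104·a + 356·b + 44·c = 2778;  356·a + 44·b + 6·c = 314.
(Σd^2·d^2 = 28580, Σd^2·d = 3104, Σd^2 = 356, Σd·d = 356, Σd = 44, Σ1 = 6, Σd^2·f = 25830, Σd·f = 2778, Σf = 314.)
Inverting the 3×3 Gram matrix, [a, b, c]ᵀ = [137/130, -869/650, -127/325]ᵀ.

a = 1.054, b = -1.337, c = -0.391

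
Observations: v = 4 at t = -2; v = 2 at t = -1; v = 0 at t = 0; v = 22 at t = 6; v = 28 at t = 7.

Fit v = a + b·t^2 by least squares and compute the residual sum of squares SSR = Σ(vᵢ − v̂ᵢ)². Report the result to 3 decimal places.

Entries of MᵀM: Σ1 = 5, Σt^2 = 90, Σt^2·t^2 = 3714.
And Σv = 56, Σt^2·v = 2182.
Δ = 5·3714 − 90² = 10470.
a = (56·3714 − 90·2182)/10470 = 1934/1745; b = (5·2182 − 90·56)/10470 = 587/1047.
Residuals: 3398/5235, 1733/5235, -1934/1745, 1236/1745, -3037/5235; SSR = 13598/5235.

SSR = 2.598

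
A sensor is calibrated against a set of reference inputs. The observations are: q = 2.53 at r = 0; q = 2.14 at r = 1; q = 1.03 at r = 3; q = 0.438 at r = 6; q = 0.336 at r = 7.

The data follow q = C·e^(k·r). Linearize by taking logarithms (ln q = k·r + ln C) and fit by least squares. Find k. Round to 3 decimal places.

Linearized form: ln q = k·r + ln C. From the 5 transformed points,
Σr = 17.0000, Σ(r)² = 95.0000, Σln q = -0.1976, Σr·ln q = -11.7382.
Normal system: [[95.0000, 17.0000]; [17.0000, 5]]·[k, ln C]ᵀ = [-11.7382, -0.1976]ᵀ.
Solving (det = 186.0000): k = -0.29748, ln C = 0.97193.

k = -0.297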